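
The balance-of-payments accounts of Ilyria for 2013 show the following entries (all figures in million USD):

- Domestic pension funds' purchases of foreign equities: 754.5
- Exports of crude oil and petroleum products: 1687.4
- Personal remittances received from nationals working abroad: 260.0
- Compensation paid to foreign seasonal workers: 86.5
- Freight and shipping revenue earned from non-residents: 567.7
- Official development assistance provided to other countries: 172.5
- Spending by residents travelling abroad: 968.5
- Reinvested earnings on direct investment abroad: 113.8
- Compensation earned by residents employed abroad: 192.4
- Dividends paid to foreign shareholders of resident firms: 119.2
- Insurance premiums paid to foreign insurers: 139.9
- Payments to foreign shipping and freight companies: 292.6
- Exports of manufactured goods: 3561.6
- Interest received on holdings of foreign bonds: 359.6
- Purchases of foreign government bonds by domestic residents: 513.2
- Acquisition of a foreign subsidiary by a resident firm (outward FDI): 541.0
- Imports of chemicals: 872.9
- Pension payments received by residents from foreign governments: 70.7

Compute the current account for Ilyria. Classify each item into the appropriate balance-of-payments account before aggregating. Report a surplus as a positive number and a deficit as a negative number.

Goods: -872.9 + 3561.6 + 1687.4 = 4376.1
Services: -968.5 + 567.7 - 292.6 - 139.9 = -833.3
Primary income: 359.6 - 119.2 + 113.8 - 86.5 + 192.4 = 460.1
Secondary income: 260.0 + 70.7 - 172.5 = 158.2
Current account = 4376.1 + (-833.3) + 460.1 + 158.2 = 4161.1
(Excluded from the current account — financial account: domestic pension funds' purchases of foreign equities 754.5, purchases of foreign government bonds by domestic residents 513.2, acquisition of a foreign subsidiary by a resident firm (outward FDI) 541.0.)

4161.1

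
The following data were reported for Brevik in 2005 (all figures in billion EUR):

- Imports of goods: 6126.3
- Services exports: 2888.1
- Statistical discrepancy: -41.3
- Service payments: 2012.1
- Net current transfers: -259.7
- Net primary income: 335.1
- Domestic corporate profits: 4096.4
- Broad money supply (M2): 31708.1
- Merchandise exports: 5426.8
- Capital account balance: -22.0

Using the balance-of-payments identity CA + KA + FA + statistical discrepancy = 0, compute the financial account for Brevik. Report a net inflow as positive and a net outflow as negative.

-188.6

Goods balance = 5426.8 - 6126.3 = -699.5
Services balance = 2888.1 - 2012.1 = 876.0
Trade balance (goods + services) = -699.5 + 876.0 = 176.5
Net primary income = 335.1
Net secondary income = -259.7
Current account = 176.5 + 335.1 + (-259.7) = 251.9
Financial account = -(251.9 + (-22.0) + (-41.3)) = -188.6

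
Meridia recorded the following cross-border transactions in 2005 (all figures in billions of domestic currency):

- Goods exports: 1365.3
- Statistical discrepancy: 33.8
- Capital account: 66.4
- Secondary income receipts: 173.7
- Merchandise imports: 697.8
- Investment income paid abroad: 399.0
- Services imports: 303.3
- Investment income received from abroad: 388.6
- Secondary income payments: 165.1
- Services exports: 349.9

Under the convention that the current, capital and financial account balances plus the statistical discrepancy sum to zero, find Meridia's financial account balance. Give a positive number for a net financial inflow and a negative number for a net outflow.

Goods balance = 1365.3 - 697.8 = 667.5
Services balance = 349.9 - 303.3 = 46.6
Trade balance (goods + services) = 667.5 + 46.6 = 714.1
Net primary income = 388.6 - 399.0 = -10.4
Net secondary income = 173.7 - 165.1 = 8.6
Current account = 714.1 + (-10.4) + 8.6 = 712.3
Financial account = -(712.3 + 66.4 + 33.8) = -812.5

-812.5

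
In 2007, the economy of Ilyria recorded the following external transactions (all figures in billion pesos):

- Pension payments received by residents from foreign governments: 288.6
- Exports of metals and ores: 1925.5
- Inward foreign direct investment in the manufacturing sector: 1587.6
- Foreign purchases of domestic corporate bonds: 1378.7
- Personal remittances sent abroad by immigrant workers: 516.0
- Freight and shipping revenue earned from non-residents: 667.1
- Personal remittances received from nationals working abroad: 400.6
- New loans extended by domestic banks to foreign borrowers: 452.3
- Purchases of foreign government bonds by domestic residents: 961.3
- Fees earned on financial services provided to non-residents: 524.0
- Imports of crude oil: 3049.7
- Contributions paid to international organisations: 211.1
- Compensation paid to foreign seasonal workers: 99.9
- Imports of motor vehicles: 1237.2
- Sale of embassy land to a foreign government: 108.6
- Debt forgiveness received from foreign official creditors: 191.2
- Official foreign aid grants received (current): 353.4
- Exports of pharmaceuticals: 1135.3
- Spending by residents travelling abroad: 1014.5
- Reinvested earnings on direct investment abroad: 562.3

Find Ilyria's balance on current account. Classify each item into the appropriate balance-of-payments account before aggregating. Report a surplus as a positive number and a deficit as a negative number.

Goods: -3049.7 - 1237.2 + 1925.5 + 1135.3 = -1226.1
Services: -1014.5 + 667.1 + 524.0 = 176.6
Primary income: 562.3 - 99.9 = 462.4
Secondary income: -211.1 - 516.0 + 353.4 + 400.6 + 288.6 = 315.5
Current account = (-1226.1) + 176.6 + 462.4 + 315.5 = -271.6
(Excluded from the current account — financial account: inward foreign direct investment in the manufacturing sector 1587.6, foreign purchases of domestic corporate bonds 1378.7, new loans extended by domestic banks to foreign borrowers 452.3, purchases of foreign government bonds by domestic residents 961.3; capital account: sale of embassy land to a foreign government 108.6, debt forgiveness received from foreign official creditors 191.2.)

-271.6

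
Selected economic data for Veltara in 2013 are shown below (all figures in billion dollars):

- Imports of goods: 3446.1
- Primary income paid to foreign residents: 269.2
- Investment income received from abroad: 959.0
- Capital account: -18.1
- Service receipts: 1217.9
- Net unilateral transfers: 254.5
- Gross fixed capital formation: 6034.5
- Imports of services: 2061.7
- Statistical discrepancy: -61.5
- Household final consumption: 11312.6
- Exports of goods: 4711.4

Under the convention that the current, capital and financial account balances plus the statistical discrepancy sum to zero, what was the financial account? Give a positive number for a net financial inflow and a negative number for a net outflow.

-1286.2

Goods balance = 4711.4 - 3446.1 = 1265.3
Services balance = 1217.9 - 2061.7 = -843.8
Trade balance (goods + services) = 1265.3 + (-843.8) = 421.5
Net primary income = 959.0 - 269.2 = 689.8
Net secondary income = 254.5
Current account = 421.5 + 689.8 + 254.5 = 1365.8
Financial account = -(1365.8 + (-18.1) + (-61.5)) = -1286.2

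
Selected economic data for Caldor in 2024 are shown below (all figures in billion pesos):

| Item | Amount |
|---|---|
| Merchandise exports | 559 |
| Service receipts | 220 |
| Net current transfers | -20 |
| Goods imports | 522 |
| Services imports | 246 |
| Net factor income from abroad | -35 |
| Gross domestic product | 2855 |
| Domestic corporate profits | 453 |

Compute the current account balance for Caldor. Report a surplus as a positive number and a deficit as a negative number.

-44

Goods balance = 559 - 522 = 37
Services balance = 220 - 246 = -26
Trade balance (goods + services) = 37 + (-26) = 11
Net primary income = -35
Net secondary income = -20
Current account = 11 + (-35) + (-20) = -44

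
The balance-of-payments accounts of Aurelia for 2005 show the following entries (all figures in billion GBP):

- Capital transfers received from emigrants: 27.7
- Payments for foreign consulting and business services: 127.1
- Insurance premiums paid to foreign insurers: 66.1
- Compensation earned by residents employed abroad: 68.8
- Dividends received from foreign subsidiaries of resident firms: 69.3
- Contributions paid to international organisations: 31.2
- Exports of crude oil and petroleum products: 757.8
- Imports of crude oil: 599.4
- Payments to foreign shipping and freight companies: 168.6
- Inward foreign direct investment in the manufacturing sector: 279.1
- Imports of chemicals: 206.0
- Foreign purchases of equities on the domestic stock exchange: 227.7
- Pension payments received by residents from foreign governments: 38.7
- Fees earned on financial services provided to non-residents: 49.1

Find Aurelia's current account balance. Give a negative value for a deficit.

Goods: 757.8 - 206.0 - 599.4 = -47.6
Services: -66.1 - 127.1 + 49.1 - 168.6 = -312.7
Primary income: 69.3 + 68.8 = 138.1
Secondary income: -31.2 + 38.7 = 7.5
Current account = (-47.6) + (-312.7) + 138.1 + 7.5 = -214.7
(Excluded from the current account — capital account: capital transfers received from emigrants 27.7; financial account: inward foreign direct investment in the manufacturing sector 279.1, foreign purchases of equities on the domestic stock exchange 227.7.)

-214.7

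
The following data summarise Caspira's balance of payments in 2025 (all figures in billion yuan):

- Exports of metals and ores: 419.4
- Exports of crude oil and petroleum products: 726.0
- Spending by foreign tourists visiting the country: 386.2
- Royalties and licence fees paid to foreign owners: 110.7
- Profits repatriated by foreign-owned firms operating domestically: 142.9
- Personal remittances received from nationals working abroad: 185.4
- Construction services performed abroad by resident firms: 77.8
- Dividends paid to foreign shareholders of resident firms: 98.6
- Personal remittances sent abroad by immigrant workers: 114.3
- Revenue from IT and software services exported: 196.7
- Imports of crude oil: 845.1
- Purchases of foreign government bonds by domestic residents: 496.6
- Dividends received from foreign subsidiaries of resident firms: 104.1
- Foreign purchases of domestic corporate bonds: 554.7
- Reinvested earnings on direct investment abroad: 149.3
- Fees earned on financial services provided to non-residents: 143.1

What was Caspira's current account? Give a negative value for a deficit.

1076.4

Goods: 726.0 - 845.1 + 419.4 = 300.3
Services: -110.7 + 386.2 + 77.8 + 143.1 + 196.7 = 693.1
Primary income: -98.6 + 149.3 - 142.9 + 104.1 = 11.9
Secondary income: 185.4 - 114.3 = 71.1
Current account = 300.3 + 693.1 + 11.9 + 71.1 = 1076.4
(Excluded from the current account — financial account: purchases of foreign government bonds by domestic residents 496.6, foreign purchases of domestic corporate bonds 554.7.)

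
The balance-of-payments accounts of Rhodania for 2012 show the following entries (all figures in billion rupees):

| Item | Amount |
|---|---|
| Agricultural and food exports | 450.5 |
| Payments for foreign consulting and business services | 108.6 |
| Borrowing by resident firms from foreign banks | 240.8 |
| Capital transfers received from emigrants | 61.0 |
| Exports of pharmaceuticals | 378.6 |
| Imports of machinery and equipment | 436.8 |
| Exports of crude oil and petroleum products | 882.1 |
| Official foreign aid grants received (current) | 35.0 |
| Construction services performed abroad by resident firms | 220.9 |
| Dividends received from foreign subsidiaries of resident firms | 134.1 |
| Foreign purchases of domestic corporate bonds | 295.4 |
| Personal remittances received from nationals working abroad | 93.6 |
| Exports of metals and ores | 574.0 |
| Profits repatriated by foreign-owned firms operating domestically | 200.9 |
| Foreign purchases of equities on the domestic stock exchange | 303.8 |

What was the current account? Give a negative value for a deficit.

2022.5

Goods: 882.1 + 574.0 - 436.8 + 450.5 + 378.6 = 1848.4
Services: 220.9 - 108.6 = 112.3
Primary income: 134.1 - 200.9 = -66.8
Secondary income: 35.0 + 93.6 = 128.6
Current account = 1848.4 + 112.3 + (-66.8) + 128.6 = 2022.5
(Excluded from the current account — financial account: borrowing by resident firms from foreign banks 240.8, foreign purchases of domestic corporate bonds 295.4, foreign purchases of equities on the domestic stock exchange 303.8; capital account: capital transfers received from emigrants 61.0.)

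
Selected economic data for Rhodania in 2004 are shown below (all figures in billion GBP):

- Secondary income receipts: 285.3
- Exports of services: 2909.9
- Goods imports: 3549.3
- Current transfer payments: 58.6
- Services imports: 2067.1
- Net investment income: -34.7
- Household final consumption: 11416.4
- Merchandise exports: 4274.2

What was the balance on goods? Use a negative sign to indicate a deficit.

Goods balance = 4274.2 - 3549.3 = 724.9

724.9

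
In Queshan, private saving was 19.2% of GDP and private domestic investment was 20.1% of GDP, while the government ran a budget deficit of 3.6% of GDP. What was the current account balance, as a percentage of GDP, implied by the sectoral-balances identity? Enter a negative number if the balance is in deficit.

By the sectoral-balances identity, CA = (S_private - I) + (T - G).
Private balance = 19.2 - 20.1 = -0.9
Government balance (T - G) = -3.6
CA = -0.9 + (-3.6) = -4.5

-4.5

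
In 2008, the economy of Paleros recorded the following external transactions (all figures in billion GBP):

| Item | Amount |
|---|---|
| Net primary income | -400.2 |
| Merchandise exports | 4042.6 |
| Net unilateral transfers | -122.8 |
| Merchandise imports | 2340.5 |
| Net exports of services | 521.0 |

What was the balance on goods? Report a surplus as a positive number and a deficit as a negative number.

Goods balance = 4042.6 - 2340.5 = 1702.1

1702.1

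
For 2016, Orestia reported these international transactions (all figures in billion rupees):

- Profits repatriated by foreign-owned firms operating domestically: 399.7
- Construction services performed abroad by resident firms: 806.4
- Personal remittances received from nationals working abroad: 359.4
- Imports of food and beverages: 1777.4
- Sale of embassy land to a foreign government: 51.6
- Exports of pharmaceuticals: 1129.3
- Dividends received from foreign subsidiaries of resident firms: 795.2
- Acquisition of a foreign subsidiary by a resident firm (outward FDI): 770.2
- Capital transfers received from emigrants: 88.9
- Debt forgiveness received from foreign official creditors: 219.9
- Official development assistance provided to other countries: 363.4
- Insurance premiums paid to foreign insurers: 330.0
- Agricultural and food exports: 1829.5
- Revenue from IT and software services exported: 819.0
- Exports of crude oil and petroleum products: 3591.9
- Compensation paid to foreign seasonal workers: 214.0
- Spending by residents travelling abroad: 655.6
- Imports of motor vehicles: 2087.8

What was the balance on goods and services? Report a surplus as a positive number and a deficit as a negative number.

Goods: -2087.8 - 1777.4 + 1829.5 + 1129.3 + 3591.9 = 2685.5
Services: 819.0 - 330.0 - 655.6 + 806.4 = 639.8
Trade balance = 2685.5 + 639.8 = 3325.3
(Excluded from the trade balance — primary income: profits repatriated by foreign-owned firms operating domestically 399.7, dividends received from foreign subsidiaries of resident firms 795.2, compensation paid to foreign seasonal workers 214.0; secondary income: personal remittances received from nationals working abroad 359.4, official development assistance provided to other countries 363.4; capital account: sale of embassy land to a foreign government 51.6, capital transfers received from emigrants 88.9, debt forgiveness received from foreign official creditors 219.9; financial account: acquisition of a foreign subsidiary by a resident firm (outward FDI) 770.2.)

3325.3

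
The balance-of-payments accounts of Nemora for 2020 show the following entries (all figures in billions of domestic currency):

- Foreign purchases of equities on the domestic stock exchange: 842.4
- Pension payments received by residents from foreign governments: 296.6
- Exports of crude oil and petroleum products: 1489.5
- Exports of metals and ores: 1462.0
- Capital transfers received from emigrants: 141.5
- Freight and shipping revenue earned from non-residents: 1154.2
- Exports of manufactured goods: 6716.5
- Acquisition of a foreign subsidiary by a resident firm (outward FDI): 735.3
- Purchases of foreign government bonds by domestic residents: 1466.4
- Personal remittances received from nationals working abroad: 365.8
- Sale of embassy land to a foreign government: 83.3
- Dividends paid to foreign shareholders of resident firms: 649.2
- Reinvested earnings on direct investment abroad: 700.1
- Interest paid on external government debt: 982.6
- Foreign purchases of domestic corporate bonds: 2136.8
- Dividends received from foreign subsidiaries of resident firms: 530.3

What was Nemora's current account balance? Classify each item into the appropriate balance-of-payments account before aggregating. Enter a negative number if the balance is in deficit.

Goods: 1462.0 + 6716.5 + 1489.5 = 9668.0
Services: 1154.2
Primary income: -982.6 + 700.1 + 530.3 - 649.2 = -401.4
Secondary income: 365.8 + 296.6 = 662.4
Current account = 9668.0 + 1154.2 + (-401.4) + 662.4 = 11083.2
(Excluded from the current account — financial account: foreign purchases of equities on the domestic stock exchange 842.4, acquisition of a foreign subsidiary by a resident firm (outward FDI) 735.3, purchases of foreign government bonds by domestic residents 1466.4, foreign purchases of domestic corporate bonds 2136.8; capital account: capital transfers received from emigrants 141.5, sale of embassy land to a foreign government 83.3.)

11083.2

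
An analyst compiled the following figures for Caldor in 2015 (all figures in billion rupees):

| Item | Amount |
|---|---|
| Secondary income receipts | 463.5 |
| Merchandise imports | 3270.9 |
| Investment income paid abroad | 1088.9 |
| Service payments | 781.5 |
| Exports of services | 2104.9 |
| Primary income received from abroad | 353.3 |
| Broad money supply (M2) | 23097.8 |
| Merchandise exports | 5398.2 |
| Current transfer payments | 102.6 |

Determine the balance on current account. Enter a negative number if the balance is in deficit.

3076.0

Goods balance = 5398.2 - 3270.9 = 2127.3
Services balance = 2104.9 - 781.5 = 1323.4
Trade balance (goods + services) = 2127.3 + 1323.4 = 3450.7
Net primary income = 353.3 - 1088.9 = -735.6
Net secondary income = 463.5 - 102.6 = 360.9
Current account = 3450.7 + (-735.6) + 360.9 = 3076.0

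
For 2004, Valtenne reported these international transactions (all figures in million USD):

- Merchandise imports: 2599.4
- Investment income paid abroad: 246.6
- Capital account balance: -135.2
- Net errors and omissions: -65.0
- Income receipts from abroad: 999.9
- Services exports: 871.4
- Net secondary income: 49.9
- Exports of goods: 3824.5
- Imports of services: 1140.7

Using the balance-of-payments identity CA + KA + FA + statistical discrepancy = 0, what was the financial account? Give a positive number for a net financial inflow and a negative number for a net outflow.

-1558.8

Goods balance = 3824.5 - 2599.4 = 1225.1
Services balance = 871.4 - 1140.7 = -269.3
Trade balance (goods + services) = 1225.1 + (-269.3) = 955.8
Net primary income = 999.9 - 246.6 = 753.3
Net secondary income = 49.9
Current account = 955.8 + 753.3 + 49.9 = 1759.0
Financial account = -(1759.0 + (-135.2) + (-65.0)) = -1558.8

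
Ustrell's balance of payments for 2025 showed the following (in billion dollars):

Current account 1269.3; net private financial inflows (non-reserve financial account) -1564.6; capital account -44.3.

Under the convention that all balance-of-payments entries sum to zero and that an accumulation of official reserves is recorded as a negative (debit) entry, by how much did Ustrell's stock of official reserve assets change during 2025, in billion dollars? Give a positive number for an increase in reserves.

Official reserve transactions balance = -(1269.3 + (-44.3) + (-1564.6)) = 339.6
An accumulation of reserves is recorded as a debit (negative entry), so the change in the stock of reserves is the negative of that balance.
Change in official reserves = -(339.6) = -339.6

-339.6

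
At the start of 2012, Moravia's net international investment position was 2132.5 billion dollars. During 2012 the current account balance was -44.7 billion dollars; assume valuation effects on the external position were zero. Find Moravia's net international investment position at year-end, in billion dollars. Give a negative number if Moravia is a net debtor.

2087.8

With no valuation effects, change in NIIP = current account = -44.7
End-of-year NIIP = 2132.5 + (-44.7) = 2087.8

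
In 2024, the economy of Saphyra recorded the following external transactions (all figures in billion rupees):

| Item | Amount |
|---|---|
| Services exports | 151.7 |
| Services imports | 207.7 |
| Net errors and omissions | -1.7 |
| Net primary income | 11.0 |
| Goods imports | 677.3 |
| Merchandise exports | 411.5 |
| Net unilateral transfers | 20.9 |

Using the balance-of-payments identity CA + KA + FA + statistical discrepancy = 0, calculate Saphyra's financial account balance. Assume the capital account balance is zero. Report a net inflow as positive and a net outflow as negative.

Goods balance = 411.5 - 677.3 = -265.8
Services balance = 151.7 - 207.7 = -56.0
Trade balance (goods + services) = -265.8 + (-56.0) = -321.8
Net primary income = 11.0
Net secondary income = 20.9
Current account = -321.8 + 11.0 + 20.9 = -289.9
Financial account = -(-289.9 + (-1.7)) = 291.6

291.6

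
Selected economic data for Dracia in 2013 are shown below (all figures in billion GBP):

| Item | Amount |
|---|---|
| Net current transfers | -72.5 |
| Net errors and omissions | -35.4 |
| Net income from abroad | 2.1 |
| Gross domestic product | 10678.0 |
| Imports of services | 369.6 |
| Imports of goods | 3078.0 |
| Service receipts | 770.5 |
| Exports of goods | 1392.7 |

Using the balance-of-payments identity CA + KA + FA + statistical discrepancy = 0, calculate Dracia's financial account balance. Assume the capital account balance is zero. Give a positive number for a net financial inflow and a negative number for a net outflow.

Goods balance = 1392.7 - 3078.0 = -1685.3
Services balance = 770.5 - 369.6 = 400.9
Trade balance (goods + services) = -1685.3 + 400.9 = -1284.4
Net primary income = 2.1
Net secondary income = -72.5
Current account = -1284.4 + 2.1 + (-72.5) = -1354.8
Financial account = -(-1354.8 + (-35.4)) = 1390.2

1390.2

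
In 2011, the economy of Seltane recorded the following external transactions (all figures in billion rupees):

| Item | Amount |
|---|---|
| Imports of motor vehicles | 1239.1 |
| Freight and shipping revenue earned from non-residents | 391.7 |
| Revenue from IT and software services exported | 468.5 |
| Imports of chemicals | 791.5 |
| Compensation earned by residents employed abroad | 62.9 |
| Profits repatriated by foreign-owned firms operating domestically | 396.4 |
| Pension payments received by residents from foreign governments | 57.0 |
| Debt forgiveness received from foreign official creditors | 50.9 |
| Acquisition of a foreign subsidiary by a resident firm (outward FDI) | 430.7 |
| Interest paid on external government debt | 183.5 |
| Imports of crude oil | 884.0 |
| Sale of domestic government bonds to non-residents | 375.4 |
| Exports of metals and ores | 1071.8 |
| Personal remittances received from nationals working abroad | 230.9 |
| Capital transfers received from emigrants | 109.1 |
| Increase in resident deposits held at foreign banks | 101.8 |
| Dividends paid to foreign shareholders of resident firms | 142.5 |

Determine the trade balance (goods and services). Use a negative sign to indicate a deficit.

-982.6

Goods: 1071.8 - 791.5 - 1239.1 - 884.0 = -1842.8
Services: 391.7 + 468.5 = 860.2
Trade balance = -1842.8 + 860.2 = -982.6
(Excluded from the trade balance — primary income: compensation earned by residents employed abroad 62.9, profits repatriated by foreign-owned firms operating domestically 396.4, interest paid on external government debt 183.5, dividends paid to foreign shareholders of resident firms 142.5; secondary income: pension payments received by residents from foreign governments 57.0, personal remittances received from nationals working abroad 230.9; capital account: debt forgiveness received from foreign official creditors 50.9, capital transfers received from emigrants 109.1; financial account: acquisition of a foreign subsidiary by a resident firm (outward FDI) 430.7, sale of domestic government bonds to non-residents 375.4, increase in resident deposits held at foreign banks 101.8.)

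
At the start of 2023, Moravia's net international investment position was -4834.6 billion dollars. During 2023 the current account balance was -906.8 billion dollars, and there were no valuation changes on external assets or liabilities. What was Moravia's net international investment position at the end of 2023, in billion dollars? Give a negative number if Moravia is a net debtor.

With no valuation effects, change in NIIP = current account = -906.8
End-of-year NIIP = -4834.6 + (-906.8) = -5741.4

-5741.4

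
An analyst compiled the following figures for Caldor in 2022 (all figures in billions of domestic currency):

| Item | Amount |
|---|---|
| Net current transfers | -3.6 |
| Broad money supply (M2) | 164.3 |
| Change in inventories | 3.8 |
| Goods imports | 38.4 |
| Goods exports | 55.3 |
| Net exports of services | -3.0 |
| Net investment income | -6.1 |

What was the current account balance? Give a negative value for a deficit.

Goods balance = 55.3 - 38.4 = 16.9
Services balance = -3.0
Trade balance (goods + services) = 16.9 + (-3.0) = 13.9
Net primary income = -6.1
Net secondary income = -3.6
Current account = 13.9 + (-6.1) + (-3.6) = 4.2

4.2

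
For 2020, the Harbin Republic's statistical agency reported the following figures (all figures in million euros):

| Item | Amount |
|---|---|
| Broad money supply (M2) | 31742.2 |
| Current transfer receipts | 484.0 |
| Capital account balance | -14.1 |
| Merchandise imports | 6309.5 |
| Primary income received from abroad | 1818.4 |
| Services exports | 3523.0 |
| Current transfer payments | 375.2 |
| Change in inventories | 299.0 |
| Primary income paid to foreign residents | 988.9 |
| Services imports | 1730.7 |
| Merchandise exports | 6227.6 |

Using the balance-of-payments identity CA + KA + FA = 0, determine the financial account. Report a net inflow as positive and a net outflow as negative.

-2634.6

Goods balance = 6227.6 - 6309.5 = -81.9
Services balance = 3523.0 - 1730.7 = 1792.3
Trade balance (goods + services) = -81.9 + 1792.3 = 1710.4
Net primary income = 1818.4 - 988.9 = 829.5
Net secondary income = 484.0 - 375.2 = 108.8
Current account = 1710.4 + 829.5 + 108.8 = 2648.7
Financial account = -(2648.7 + (-14.1)) = -2634.6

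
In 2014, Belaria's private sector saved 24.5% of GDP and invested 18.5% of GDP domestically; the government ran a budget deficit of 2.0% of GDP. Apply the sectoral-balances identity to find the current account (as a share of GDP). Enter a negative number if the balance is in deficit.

By the sectoral-balances identity, CA = (S_private - I) + (T - G).
Private balance = 24.5 - 18.5 = 6.0
Government balance (T - G) = -2.0
CA = 6.0 + (-2.0) = 4.0

4.0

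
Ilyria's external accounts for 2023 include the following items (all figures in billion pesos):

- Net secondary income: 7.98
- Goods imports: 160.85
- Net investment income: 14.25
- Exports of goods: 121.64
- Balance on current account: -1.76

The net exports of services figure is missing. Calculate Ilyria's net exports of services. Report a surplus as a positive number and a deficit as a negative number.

Current account = goods balance + services balance + net primary income + net secondary income
Sum of the known components = -16.98
Net exports of services = CA - (known components) = -1.76 - (-16.98) = 15.22

15.22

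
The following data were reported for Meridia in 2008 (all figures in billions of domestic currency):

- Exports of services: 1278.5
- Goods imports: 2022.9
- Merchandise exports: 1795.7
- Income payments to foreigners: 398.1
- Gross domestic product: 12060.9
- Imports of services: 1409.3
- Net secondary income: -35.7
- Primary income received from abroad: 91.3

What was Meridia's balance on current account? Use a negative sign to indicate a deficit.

Goods balance = 1795.7 - 2022.9 = -227.2
Services balance = 1278.5 - 1409.3 = -130.8
Trade balance (goods + services) = -227.2 + (-130.8) = -358.0
Net primary income = 91.3 - 398.1 = -306.8
Net secondary income = -35.7
Current account = -358.0 + (-306.8) + (-35.7) = -700.5

-700.5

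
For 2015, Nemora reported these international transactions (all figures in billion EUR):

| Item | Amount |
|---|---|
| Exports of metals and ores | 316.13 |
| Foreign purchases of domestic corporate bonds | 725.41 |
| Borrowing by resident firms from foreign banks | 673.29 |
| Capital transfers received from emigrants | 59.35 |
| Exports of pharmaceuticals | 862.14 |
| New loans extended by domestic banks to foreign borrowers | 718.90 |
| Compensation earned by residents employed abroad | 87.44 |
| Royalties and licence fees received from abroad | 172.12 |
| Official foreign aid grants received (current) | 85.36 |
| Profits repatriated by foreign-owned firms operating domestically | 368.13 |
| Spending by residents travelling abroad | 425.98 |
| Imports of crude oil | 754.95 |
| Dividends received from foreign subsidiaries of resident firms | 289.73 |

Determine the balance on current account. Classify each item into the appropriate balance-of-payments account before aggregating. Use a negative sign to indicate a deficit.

Goods: 316.13 + 862.14 - 754.95 = 423.32
Services: 172.12 - 425.98 = -253.86
Primary income: 289.73 - 368.13 + 87.44 = 9.04
Secondary income: 85.36
Current account = 423.32 + (-253.86) + 9.04 + 85.36 = 263.86
(Excluded from the current account — financial account: foreign purchases of domestic corporate bonds 725.41, borrowing by resident firms from foreign banks 673.29, new loans extended by domestic banks to foreign borrowers 718.90; capital account: capital transfers received from emigrants 59.35.)

263.86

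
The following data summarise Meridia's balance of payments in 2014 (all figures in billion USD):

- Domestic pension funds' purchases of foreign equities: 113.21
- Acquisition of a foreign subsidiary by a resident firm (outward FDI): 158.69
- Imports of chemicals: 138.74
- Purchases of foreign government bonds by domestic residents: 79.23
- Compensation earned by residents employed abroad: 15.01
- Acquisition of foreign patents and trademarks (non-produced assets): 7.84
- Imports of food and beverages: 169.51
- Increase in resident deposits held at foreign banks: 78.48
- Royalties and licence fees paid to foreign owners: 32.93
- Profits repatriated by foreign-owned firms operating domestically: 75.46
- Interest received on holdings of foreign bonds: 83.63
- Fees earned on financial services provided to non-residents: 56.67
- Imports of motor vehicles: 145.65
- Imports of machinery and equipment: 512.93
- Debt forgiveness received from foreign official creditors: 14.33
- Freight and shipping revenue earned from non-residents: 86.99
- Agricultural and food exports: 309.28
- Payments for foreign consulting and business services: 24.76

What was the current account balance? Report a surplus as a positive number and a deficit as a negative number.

-548.40

Goods: -145.65 - 169.51 + 309.28 - 138.74 - 512.93 = -657.55
Services: 56.67 + 86.99 - 32.93 - 24.76 = 85.97
Primary income: 83.63 + 15.01 - 75.46 = 23.18
Current account = (-657.55) + 85.97 + 23.18 = -548.40
(Excluded from the current account — financial account: domestic pension funds' purchases of foreign equities 113.21, acquisition of a foreign subsidiary by a resident firm (outward FDI) 158.69, purchases of foreign government bonds by domestic residents 79.23, increase in resident deposits held at foreign banks 78.48; capital account: acquisition of foreign patents and trademarks (non-produced assets) 7.84, debt forgiveness received from foreign official creditors 14.33.)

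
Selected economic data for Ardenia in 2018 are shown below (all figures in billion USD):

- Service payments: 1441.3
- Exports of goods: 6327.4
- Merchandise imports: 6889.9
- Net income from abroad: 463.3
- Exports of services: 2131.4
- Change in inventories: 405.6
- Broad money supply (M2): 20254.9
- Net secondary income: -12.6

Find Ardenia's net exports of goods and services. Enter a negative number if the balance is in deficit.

Goods balance = 6327.4 - 6889.9 = -562.5
Services balance = 2131.4 - 1441.3 = 690.1
Trade balance (goods + services) = -562.5 + 690.1 = 127.6

127.6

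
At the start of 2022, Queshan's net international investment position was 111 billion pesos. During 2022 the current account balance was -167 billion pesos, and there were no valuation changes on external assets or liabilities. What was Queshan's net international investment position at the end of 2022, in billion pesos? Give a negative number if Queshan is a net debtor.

With no valuation effects, change in NIIP = current account = -167
End-of-year NIIP = 111 + (-167) = -56

-56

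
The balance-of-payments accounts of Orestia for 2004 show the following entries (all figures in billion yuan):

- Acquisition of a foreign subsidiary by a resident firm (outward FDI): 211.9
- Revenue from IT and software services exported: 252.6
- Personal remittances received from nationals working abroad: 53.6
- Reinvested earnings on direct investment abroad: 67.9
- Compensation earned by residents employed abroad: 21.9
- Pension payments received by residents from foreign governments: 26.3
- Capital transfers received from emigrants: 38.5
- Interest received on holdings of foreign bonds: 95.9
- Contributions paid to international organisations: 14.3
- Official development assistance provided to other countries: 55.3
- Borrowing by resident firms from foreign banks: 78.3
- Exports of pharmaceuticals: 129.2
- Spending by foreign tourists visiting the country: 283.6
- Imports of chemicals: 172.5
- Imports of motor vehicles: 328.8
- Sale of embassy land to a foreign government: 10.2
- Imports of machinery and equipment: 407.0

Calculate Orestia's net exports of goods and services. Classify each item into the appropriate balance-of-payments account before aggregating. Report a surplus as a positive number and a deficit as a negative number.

-242.9

Goods: -328.8 - 172.5 + 129.2 - 407.0 = -779.1
Services: 252.6 + 283.6 = 536.2
Trade balance = -779.1 + 536.2 = -242.9
(Excluded from the trade balance — financial account: acquisition of a foreign subsidiary by a resident firm (outward FDI) 211.9, borrowing by resident firms from foreign banks 78.3; secondary income: personal remittances received from nationals working abroad 53.6, pension payments received by residents from foreign governments 26.3, contributions paid to international organisations 14.3, official development assistance provided to other countries 55.3; primary income: reinvested earnings on direct investment abroad 67.9, compensation earned by residents employed abroad 21.9, interest received on holdings of foreign bonds 95.9; capital account: capital transfers received from emigrants 38.5, sale of embassy land to a foreign government 10.2.)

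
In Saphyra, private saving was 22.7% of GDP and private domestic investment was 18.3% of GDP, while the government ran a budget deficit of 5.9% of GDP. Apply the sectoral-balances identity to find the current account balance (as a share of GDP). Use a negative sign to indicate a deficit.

By the sectoral-balances identity, CA = (S_private - I) + (T - G).
Private balance = 22.7 - 18.3 = 4.4
Government balance (T - G) = -5.9
CA = 4.4 + (-5.9) = -1.5

-1.5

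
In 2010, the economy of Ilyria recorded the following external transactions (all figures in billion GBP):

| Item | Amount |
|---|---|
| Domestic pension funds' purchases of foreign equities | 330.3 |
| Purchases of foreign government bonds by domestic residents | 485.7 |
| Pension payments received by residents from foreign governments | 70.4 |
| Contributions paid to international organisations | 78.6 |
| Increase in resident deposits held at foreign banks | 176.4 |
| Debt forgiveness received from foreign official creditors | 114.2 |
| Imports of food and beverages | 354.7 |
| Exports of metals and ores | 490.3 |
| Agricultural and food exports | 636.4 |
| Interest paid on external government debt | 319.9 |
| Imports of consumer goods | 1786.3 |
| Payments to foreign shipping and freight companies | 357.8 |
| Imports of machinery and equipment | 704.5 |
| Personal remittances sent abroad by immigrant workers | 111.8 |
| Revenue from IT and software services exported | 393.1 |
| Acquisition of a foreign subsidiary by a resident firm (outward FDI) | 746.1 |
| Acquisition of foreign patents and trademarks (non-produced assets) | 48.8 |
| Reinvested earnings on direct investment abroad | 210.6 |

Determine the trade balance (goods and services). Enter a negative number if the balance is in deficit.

Goods: -704.5 - 354.7 - 1786.3 + 636.4 + 490.3 = -1718.8
Services: -357.8 + 393.1 = 35.3
Trade balance = -1718.8 + 35.3 = -1683.5
(Excluded from the trade balance — financial account: domestic pension funds' purchases of foreign equities 330.3, purchases of foreign government bonds by domestic residents 485.7, increase in resident deposits held at foreign banks 176.4, acquisition of a foreign subsidiary by a resident firm (outward FDI) 746.1; secondary income: pension payments received by residents from foreign governments 70.4, contributions paid to international organisations 78.6, personal remittances sent abroad by immigrant workers 111.8; capital account: debt forgiveness received from foreign official creditors 114.2, acquisition of foreign patents and trademarks (non-produced assets) 48.8; primary income: interest paid on external government debt 319.9, reinvested earnings on direct investment abroad 210.6.)

-1683.5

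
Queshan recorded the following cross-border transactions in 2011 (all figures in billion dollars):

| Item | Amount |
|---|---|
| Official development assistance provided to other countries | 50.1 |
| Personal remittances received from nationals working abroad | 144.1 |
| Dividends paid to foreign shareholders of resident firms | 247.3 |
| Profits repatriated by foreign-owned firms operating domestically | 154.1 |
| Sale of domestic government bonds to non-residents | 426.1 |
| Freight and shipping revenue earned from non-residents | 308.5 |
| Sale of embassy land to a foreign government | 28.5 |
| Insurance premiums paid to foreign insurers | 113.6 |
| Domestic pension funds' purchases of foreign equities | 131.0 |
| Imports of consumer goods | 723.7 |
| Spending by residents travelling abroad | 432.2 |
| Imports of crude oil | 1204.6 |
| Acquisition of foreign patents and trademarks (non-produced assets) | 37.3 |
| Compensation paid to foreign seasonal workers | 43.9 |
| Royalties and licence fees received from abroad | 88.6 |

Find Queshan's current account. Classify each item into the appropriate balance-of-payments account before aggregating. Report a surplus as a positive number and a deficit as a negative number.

-2428.3

Goods: -723.7 - 1204.6 = -1928.3
Services: 88.6 - 432.2 + 308.5 - 113.6 = -148.7
Primary income: -247.3 - 154.1 - 43.9 = -445.3
Secondary income: 144.1 - 50.1 = 94.0
Current account = (-1928.3) + (-148.7) + (-445.3) + 94.0 = -2428.3
(Excluded from the current account — financial account: sale of domestic government bonds to non-residents 426.1, domestic pension funds' purchases of foreign equities 131.0; capital account: sale of embassy land to a foreign government 28.5, acquisition of foreign patents and trademarks (non-produced assets) 37.3.)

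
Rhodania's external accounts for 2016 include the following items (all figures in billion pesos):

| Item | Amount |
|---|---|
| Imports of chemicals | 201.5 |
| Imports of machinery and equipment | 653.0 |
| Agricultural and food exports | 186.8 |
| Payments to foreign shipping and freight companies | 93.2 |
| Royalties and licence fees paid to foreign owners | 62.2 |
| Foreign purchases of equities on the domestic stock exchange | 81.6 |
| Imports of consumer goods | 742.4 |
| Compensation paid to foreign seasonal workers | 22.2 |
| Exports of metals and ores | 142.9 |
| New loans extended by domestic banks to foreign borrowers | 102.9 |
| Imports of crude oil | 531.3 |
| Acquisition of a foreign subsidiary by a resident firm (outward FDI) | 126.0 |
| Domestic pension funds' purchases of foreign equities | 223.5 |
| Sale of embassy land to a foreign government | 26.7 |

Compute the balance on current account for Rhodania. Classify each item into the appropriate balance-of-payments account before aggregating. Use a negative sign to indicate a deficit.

-1976.1

Goods: -653.0 + 142.9 + 186.8 - 742.4 - 201.5 - 531.3 = -1798.5
Services: -62.2 - 93.2 = -155.4
Primary income: -22.2
Current account = (-1798.5) + (-155.4) + (-22.2) = -1976.1
(Excluded from the current account — financial account: foreign purchases of equities on the domestic stock exchange 81.6, new loans extended by domestic banks to foreign borrowers 102.9, acquisition of a foreign subsidiary by a resident firm (outward FDI) 126.0, domestic pension funds' purchases of foreign equities 223.5; capital account: sale of embassy land to a foreign government 26.7.)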